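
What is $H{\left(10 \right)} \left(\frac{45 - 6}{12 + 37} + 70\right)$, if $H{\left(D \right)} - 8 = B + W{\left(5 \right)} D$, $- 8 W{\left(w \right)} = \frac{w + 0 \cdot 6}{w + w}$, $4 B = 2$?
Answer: $\frac{31221}{56} \approx 557.52$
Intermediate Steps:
$B = \frac{1}{2}$ ($B = \frac{1}{4} \cdot 2 = \frac{1}{2} \approx 0.5$)
$W{\left(w \right)} = - \frac{1}{16}$ ($W{\left(w \right)} = - \frac{\left(w + 0 \cdot 6\right) \frac{1}{w + w}}{8} = - \frac{\left(w + 0\right) \frac{1}{2 w}}{8} = - \frac{w \frac{1}{2 w}}{8} = \left(- \frac{1}{8}\right) \frac{1}{2} = - \frac{1}{16}$)
$H{\left(D \right)} = \frac{17}{2} - \frac{D}{16}$ ($H{\left(D \right)} = 8 - \left(- \frac{1}{2} + \frac{D}{16}\right) = \frac{17}{2} - \frac{D}{16}$)
$H{\left(10 \right)} \left(\frac{45 - 6}{12 + 37} + 70\right) = \left(\frac{17}{2} - \frac{5}{8}\right) \left(\frac{45 - 6}{12 + 37} + 70\right) = \left(\frac{17}{2} - \frac{5}{8}\right) \left(\frac{39}{49} + 70\right) = \frac{63 \left(39 \cdot \frac{1}{49} + 70\right)}{8} = \frac{63 \left(\frac{39}{49} + 70\right)}{8} = \frac{63}{8} \cdot \frac{3469}{49} = \frac{31221}{56}$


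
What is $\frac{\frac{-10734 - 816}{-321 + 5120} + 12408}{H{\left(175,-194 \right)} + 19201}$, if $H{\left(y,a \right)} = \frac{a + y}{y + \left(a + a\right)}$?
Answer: $\frac{6340418073}{9813551884} \approx 0.64609$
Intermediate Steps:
$H{\left(y,a \right)} = \frac{a + y}{y + 2 a}$
$\frac{\frac{-10734 - 816}{-321 + 5120} + 12408}{H{\left(175,-194 \right)} + 19201} = \frac{\frac{-10734 - 816}{-321 + 5120} + 12408}{\frac{-194 + 175}{175 + 2 \left(-194\right)} + 19201} = \frac{- \frac{11550}{4799} + 12408}{\frac{1}{175 - 388} \left(-19\right) + 19201} = \frac{\left(-11550\right) \frac{1}{4799} + 12408}{\frac{1}{-213} \left(-19\right) + 19201} = \frac{- \frac{11550}{4799} + 12408}{\left(- \frac{1}{213}\right) \left(-19\right) + 19201} = \frac{59534442}{4799 \left(\frac{19}{213} + 19201\right)} = \frac{59534442}{4799 \cdot \frac{4089832}{213}} = \frac{59534442}{4799} \cdot \frac{213}{4089832} = \frac{6340418073}{9813551884}$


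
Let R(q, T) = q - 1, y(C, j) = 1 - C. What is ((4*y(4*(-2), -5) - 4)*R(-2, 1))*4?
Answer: -384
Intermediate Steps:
R(q, T) = -1 + q
((4*y(4*(-2), -5) - 4)*R(-2, 1))*4 = ((4*(1 - 4*(-2)) - 4)*(-1 - 2))*4 = ((4*(1 - 1*(-8)) - 4)*(-3))*4 = ((4*(1 + 8) - 4)*(-3))*4 = ((4*9 - 4)*(-3))*4 = ((36 - 4)*(-3))*4 = (32*(-3))*4 = -96*4 = -384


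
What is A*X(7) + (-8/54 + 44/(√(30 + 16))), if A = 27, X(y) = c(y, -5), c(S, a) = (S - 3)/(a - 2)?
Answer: -2944/189 + 22*√46/23 ≈ -9.0893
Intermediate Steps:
c(S, a) = (-3 + S)/(-2 + a)
X(y) = 3/7 - y/7 (X(y) = (-3 + y)/(-2 - 5) = (-3 + y)/(-7) = -(-3 + y)/7 = 3/7 - y/7)
A*X(7) + (-8/54 + 44/(√(30 + 16))) = 27*(3/7 - ⅐*7) + (-8/54 + 44/(√(30 + 16))) = 27*(3/7 - 1) + (-8*1/54 + 44/(√46)) = 27*(-4/7) + (-4/27 + 44*(√46/46)) = -108/7 + (-4/27 + 22*√46/23) = -2944/189 + 22*√46/23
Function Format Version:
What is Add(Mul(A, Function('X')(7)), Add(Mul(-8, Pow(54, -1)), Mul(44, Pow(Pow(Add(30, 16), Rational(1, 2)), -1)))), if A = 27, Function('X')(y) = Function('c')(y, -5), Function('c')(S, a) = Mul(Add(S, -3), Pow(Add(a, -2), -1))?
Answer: Add(Rational(-2944, 189), Mul(Rational(22, 23), Pow(46, Rational(1, 2)))) ≈ -9.0893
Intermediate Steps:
Function('c')(S, a) = Mul(Pow(Add(-2, a), -1), Add(-3, S)) (Function('c')(S, a) = Mul(Add(-3, S), Pow(Add(-2, a), -1)) = Mul(Pow(Add(-2, a), -1), Add(-3, S)))
Function('X')(y) = Add(Rational(3, 7), Mul(Rational(-1, 7), y)) (Function('X')(y) = Mul(Pow(Add(-2, -5), -1), Add(-3, y)) = Mul(Pow(-7, -1), Add(-3, y)) = Mul(Rational(-1, 7), Add(-3, y)) = Add(Rational(3, 7), Mul(Rational(-1, 7), y)))
Add(Mul(A, Function('X')(7)), Add(Mul(-8, Pow(54, -1)), Mul(44, Pow(Pow(Add(30, 16), Rational(1, 2)), -1)))) = Add(Mul(27, Add(Rational(3, 7), Mul(Rational(-1, 7), 7))), Add(Mul(-8, Pow(54, -1)), Mul(44, Pow(Pow(Add(30, 16), Rational(1, 2)), -1)))) = Add(Mul(27, Add(Rational(3, 7), -1)), Add(Mul(-8, Rational(1, 54)), Mul(44, Pow(Pow(46, Rational(1, 2)), -1)))) = Add(Mul(27, Rational(-4, 7)), Add(Rational(-4, 27), Mul(44, Mul(Rational(1, 46), Pow(46, Rational(1, 2)))))) = Add(Rational(-108, 7), Add(Rational(-4, 27), Mul(Rational(22, 23), Pow(46, Rational(1, 2))))) = Add(Rational(-2944, 189), Mul(Rational(22, 23), Pow(46, Rational(1, 2))))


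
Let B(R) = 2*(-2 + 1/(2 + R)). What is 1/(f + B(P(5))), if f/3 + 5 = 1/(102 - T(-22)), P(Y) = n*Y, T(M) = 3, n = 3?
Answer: -561/10576 ≈ -0.053045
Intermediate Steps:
P(Y) = 3*Y
B(R) = -4 + 2/(2 + R)
f = -494/33 (f = -15 + 3/(102 - 1*3) = -15 + 3/(102 - 3) = -15 + 3/99 = -15 + 3*(1/99) = -15 + 1/33 = -494/33 ≈ -14.970)
1/(f + B(P(5))) = 1/(-494/33 + 2*(-3 - 6*5)/(2 + 3*5)) = 1/(-494/33 + 2*(-3 - 2*15)/(2 + 15)) = 1/(-494/33 + 2*(-3 - 30)/17) = 1/(-494/33 + 2*(1/17)*(-33)) = 1/(-494/33 - 66/17) = 1/(-10576/561) = -561/10576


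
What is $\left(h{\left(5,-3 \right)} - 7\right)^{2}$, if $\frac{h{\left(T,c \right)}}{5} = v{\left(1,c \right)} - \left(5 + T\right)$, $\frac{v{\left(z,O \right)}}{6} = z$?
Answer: $729$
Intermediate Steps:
$v{\left(z,O \right)} = 6 z$
$h{\left(T,c \right)} = 5 - 5 T$ ($h{\left(T,c \right)} = 5 \left(6 \cdot 1 - \left(5 + T\right)\right) = 5 \left(6 - \left(5 + T\right)\right) = 5 \left(1 - T\right) = 5 - 5 T$)
$\left(h{\left(5,-3 \right)} - 7\right)^{2} = \left(\left(5 - 25\right) - 7\right)^{2} = \left(-20 - 7\right)^{2} = \left(-27\right)^{2} = 729$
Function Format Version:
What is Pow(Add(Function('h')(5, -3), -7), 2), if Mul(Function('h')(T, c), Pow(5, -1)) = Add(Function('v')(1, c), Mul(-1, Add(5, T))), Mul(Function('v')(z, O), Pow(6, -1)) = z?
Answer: 729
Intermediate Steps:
Function('v')(z, O) = Mul(6, z)
Function('h')(T, c) = Add(5, Mul(-5, T)) (Function('h')(T, c) = Mul(5, Add(Mul(6, 1), Mul(-1, Add(5, T)))) = Mul(5, Add(6, Add(-5, Mul(-1, T)))) = Mul(5, Add(1, Mul(-1, T))) = Add(5, Mul(-5, T)))
Pow(Add(Function('h')(5, -3), -7), 2) = Pow(Add(Add(5, Mul(-5, 5)), -7), 2) = Pow(Add(Add(5, -25), -7), 2) = Pow(Add(-20, -7), 2) = Pow(-27, 2) = 729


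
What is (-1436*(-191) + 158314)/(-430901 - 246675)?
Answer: -216295/338788 ≈ -0.63844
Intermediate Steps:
(-1436*(-191) + 158314)/(-430901 - 246675) = (274276 + 158314)/(-677576) = 432590*(-1/677576) = -216295/338788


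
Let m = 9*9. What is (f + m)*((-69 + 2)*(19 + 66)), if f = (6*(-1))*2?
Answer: -392955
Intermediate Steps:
f = -12 (f = -6*2 = -12)
m = 81
(f + m)*((-69 + 2)*(19 + 66)) = (-12 + 81)*((-69 + 2)*(19 + 66)) = 69*(-67*85) = 69*(-5695) = -392955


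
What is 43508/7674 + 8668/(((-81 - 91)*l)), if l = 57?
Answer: 5000475/1044943 ≈ 4.7854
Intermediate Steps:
43508/7674 + 8668/(((-81 - 91)*l)) = 43508/7674 + 8668/(((-81 - 91)*57)) = 43508*(1/7674) + 8668/((-172*57)) = 21754/3837 + 8668/(-9804) = 21754/3837 + 8668*(-1/9804) = 21754/3837 - 2167/2451 = 5000475/1044943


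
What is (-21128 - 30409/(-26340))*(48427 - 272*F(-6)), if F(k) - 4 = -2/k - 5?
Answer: -16229771602315/15804 ≈ -1.0269e+9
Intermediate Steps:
F(k) = -1 - 2/k (F(k) = 4 + (-2/k - 5) = 4 + (-5 - 2/k) = -1 - 2/k)
(-21128 - 30409/(-26340))*(48427 - 272*F(-6)) = (-21128 - 30409/(-26340))*(48427 - 272*(-2 - 1*(-6))/(-6)) = (-21128 - 30409*(-1/26340))*(48427 - (-136)*(-2 + 6)/3) = (-21128 + 30409/26340)*(48427 - (-136)*4/3) = -556481111*(48427 - 272*(-2/3))/26340 = -556481111*(48427 + 544/3)/26340 = -556481111/26340*145825/3 = -16229771602315/15804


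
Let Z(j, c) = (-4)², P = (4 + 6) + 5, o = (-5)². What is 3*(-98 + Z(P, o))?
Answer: -246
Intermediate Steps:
o = 25
P = 15 (P = 10 + 5 = 15)
Z(j, c) = 16
3*(-98 + Z(P, o)) = 3*(-98 + 16) = 3*(-82) = -246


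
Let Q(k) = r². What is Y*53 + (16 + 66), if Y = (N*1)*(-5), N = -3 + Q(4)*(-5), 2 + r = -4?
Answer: 48577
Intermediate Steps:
r = -6 (r = -2 - 4 = -6)
Q(k) = 36 (Q(k) = (-6)² = 36)
N = -183 (N = -3 + 36*(-5) = -3 - 180 = -183)
Y = 915 (Y = -183*1*(-5) = -183*(-5) = 915)
Y*53 + (16 + 66) = 915*53 + (16 + 66) = 48495 + 82 = 48577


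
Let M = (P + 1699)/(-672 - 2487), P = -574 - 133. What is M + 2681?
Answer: 8468287/3159 ≈ 2680.7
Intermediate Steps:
P = -707
M = -992/3159 (M = (-707 + 1699)/(-672 - 2487) = 992/(-3159) = 992*(-1/3159) = -992/3159 ≈ -0.31402)
M + 2681 = -992/3159 + 2681 = 8468287/3159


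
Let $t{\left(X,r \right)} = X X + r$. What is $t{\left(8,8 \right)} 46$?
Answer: $3312$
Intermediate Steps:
$t{\left(X,r \right)} = r + X^{2}$ ($t{\left(X,r \right)} = X^{2} + r = r + X^{2}$)
$t{\left(8,8 \right)} 46 = \left(8 + 8^{2}\right) 46 = \left(8 + 64\right) 46 = 72 \cdot 46 = 3312$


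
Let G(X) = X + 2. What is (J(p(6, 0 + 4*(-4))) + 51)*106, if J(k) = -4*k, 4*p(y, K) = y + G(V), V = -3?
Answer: 4876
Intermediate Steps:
G(X) = 2 + X
p(y, K) = -¼ + y/4 (p(y, K) = (y + (2 - 3))/4 = (y - 1)/4 = (-1 + y)/4 = -¼ + y/4)
(J(p(6, 0 + 4*(-4))) + 51)*106 = (-4*(-¼ + (¼)*6) + 51)*106 = (-4*(-¼ + 3/2) + 51)*106 = (-4*5/4 + 51)*106 = (-5 + 51)*106 = 46*106 = 4876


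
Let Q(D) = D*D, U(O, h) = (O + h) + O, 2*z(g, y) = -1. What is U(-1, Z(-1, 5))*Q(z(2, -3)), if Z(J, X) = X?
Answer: ¾ ≈ 0.75000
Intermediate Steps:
z(g, y) = -½ (z(g, y) = (½)*(-1) = -½)
U(O, h) = h + 2*O
Q(D) = D²
U(-1, Z(-1, 5))*Q(z(2, -3)) = (5 + 2*(-1))*(-½)² = (5 - 2)*(¼) = 3*(¼) = ¾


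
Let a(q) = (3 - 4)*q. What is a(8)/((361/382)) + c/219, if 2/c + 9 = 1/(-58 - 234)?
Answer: -24105560/2847207 ≈ -8.4664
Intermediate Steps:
a(q) = -q
c = -584/2629 (c = 2/(-9 + 1/(-58 - 234)) = 2/(-9 + 1/(-292)) = 2/(-9 - 1/292) = 2/(-2629/292) = 2*(-292/2629) = -584/2629 ≈ -0.22214)
a(8)/((361/382)) + c/219 = (-1*8)/((361/382)) - 584/2629/219 = -8/(361*(1/382)) - 584/2629*1/219 = -8/361/382 - 8/7887 = -8*382/361 - 8/7887 = -3056/361 - 8/7887 = -24105560/2847207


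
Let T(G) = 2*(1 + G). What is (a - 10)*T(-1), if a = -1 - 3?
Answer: 0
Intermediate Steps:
T(G) = 2 + 2*G
a = -4
(a - 10)*T(-1) = (-4 - 10)*(2 + 2*(-1)) = -14*(2 - 2) = -14*0 = 0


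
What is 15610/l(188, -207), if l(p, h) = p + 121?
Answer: 15610/309 ≈ 50.518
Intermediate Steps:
l(p, h) = 121 + p
15610/l(188, -207) = 15610/(121 + 188) = 15610/309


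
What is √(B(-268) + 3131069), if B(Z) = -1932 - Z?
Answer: √3129405 ≈ 1769.0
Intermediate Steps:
√(B(-268) + 3131069) = √((-1932 - 1*(-268)) + 3131069) = √((-1932 + 268) + 3131069) = √(-1664 + 3131069) = √3129405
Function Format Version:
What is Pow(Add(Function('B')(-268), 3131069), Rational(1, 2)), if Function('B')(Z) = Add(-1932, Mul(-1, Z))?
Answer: Pow(3129405, Rational(1, 2)) ≈ 1769.0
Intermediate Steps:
Pow(Add(Function('B')(-268), 3131069), Rational(1, 2)) = Pow(Add(Add(-1932, Mul(-1, -268)), 3131069), Rational(1, 2)) = Pow(Add(Add(-1932, 268), 3131069), Rational(1, 2)) = Pow(Add(-1664, 3131069), Rational(1, 2)) = Pow(3129405, Rational(1, 2))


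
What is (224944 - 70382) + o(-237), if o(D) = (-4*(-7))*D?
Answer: 147926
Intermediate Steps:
o(D) = 28*D
(224944 - 70382) + o(-237) = (224944 - 70382) + 28*(-237) = 154562 - 6636 = 147926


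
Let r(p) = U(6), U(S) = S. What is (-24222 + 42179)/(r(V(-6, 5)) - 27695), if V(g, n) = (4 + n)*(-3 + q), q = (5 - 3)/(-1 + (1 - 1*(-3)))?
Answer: -17957/27689 ≈ -0.64852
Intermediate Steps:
q = ⅔ (q = 2/(-1 + (1 + 3)) = 2/(-1 + 4) = 2/3 = 2*(⅓) = ⅔ ≈ 0.66667)
V(g, n) = -28/3 - 7*n/3 (V(g, n) = (4 + n)*(-3 + ⅔) = (4 + n)*(-7/3) = -28/3 - 7*n/3)
r(p) = 6
(-24222 + 42179)/(r(V(-6, 5)) - 27695) = (-24222 + 42179)/(6 - 27695) = 17957/(-27689) = 17957*(-1/27689) = -17957/27689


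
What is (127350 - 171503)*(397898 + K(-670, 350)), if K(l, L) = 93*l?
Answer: -14817216964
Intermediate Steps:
(127350 - 171503)*(397898 + K(-670, 350)) = (127350 - 171503)*(397898 + 93*(-670)) = -44153*(397898 - 62310) = -44153*335588 = -14817216964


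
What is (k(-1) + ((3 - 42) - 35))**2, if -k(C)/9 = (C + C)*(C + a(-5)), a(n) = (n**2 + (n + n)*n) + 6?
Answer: 1865956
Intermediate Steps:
a(n) = 6 + 3*n**2 (a(n) = (n**2 + (2*n)*n) + 6 = (n**2 + 2*n**2) + 6 = 3*n**2 + 6 = 6 + 3*n**2)
k(C) = -18*C*(81 + C) (k(C) = -9*(C + C)*(C + (6 + 3*(-5)**2)) = -9*2*C*(C + (6 + 3*25)) = -9*2*C*(C + (6 + 75)) = -9*2*C*(C + 81) = -9*2*C*(81 + C) = -18*C*(81 + C))
(k(-1) + ((3 - 42) - 35))**2 = (-18*(-1)*(81 - 1) + ((3 - 42) - 35))**2 = (-18*(-1)*80 + (-39 - 35))**2 = (1440 - 74)**2 = 1366**2 = 1865956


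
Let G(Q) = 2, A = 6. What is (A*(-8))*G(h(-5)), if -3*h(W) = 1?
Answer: -96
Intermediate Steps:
h(W) = -⅓ (h(W) = -⅓*1 = -⅓)
(A*(-8))*G(h(-5)) = (6*(-8))*2 = -48*2 = -96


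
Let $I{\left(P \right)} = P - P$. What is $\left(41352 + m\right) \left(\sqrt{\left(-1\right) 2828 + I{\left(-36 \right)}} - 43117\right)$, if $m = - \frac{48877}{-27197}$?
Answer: $- \frac{48493656311857}{27197} + \frac{2249398442 i \sqrt{707}}{27197} \approx -1.7831 \cdot 10^{9} + 2.1992 \cdot 10^{6} i$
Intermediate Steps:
$I{\left(P \right)} = 0$
$m = \frac{48877}{27197}$ ($m = \left(-48877\right) \left(- \frac{1}{27197}\right) = \frac{48877}{27197} \approx 1.7971$)
$\left(41352 + m\right) \left(\sqrt{\left(-1\right) 2828 + I{\left(-36 \right)}} - 43117\right) = \left(41352 + \frac{48877}{27197}\right) \left(\sqrt{\left(-1\right) 2828 + 0} - 43117\right) = \frac{1124699221 \left(\sqrt{-2828 + 0} - 43117\right)}{27197} = \frac{1124699221 \left(\sqrt{-2828} - 43117\right)}{27197} = \frac{1124699221 \left(2 i \sqrt{707} - 43117\right)}{27197} = \frac{1124699221 \left(-43117 + 2 i \sqrt{707}\right)}{27197} = - \frac{48493656311857}{27197} + \frac{2249398442 i \sqrt{707}}{27197}$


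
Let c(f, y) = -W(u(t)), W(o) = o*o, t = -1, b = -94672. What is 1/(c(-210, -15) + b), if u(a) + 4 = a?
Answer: -1/94697 ≈ -1.0560e-5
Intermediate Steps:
u(a) = -4 + a
W(o) = o²
c(f, y) = -25 (c(f, y) = -(-4 - 1)² = -1*(-5)² = -1*25 = -25)
1/(c(-210, -15) + b) = 1/(-25 - 94672) = 1/(-94697) = -1/94697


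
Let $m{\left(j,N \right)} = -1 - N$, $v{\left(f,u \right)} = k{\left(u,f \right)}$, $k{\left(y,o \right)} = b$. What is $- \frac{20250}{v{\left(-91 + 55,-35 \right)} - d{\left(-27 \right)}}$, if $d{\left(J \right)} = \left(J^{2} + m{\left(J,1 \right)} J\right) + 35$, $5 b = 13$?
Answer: $\frac{3750}{151} \approx 24.834$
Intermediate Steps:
$b = \frac{13}{5}$ ($b = \frac{1}{5} \cdot 13 = \frac{13}{5} \approx 2.6$)
$k{\left(y,o \right)} = \frac{13}{5}$
$v{\left(f,u \right)} = \frac{13}{5}$
$d{\left(J \right)} = 35 + J^{2} - 2 J$ ($d{\left(J \right)} = \left(J^{2} + \left(-1 - 1\right) J\right) + 35 = \left(J^{2} - 2 J\right) + 35 = 35 + J^{2} - 2 J$)
$- \frac{20250}{v{\left(-91 + 55,-35 \right)} - d{\left(-27 \right)}} = - \frac{20250}{\frac{13}{5} - \left(35 + \left(-27\right)^{2} - -54\right)} = - \frac{20250}{\frac{13}{5} - \left(35 + 729 + 54\right)} = - \frac{20250}{\frac{13}{5} - 818} = - \frac{20250}{- \frac{4077}{5}} = \left(-20250\right) \left(- \frac{5}{4077}\right) = \frac{3750}{151}$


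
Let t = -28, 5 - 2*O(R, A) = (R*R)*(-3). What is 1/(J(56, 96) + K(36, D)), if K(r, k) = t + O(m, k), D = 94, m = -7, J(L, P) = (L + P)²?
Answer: 1/23152 ≈ 4.3193e-5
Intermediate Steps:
O(R, A) = 5/2 + 3*R²/2 (O(R, A) = 5/2 - R*R*(-3)/2 = 5/2 - R²*(-3)/2 = 5/2 - (-3)*R²/2 = 5/2 + 3*R²/2)
K(r, k) = 48 (K(r, k) = -28 + (5/2 + (3/2)*(-7)²) = -28 + (5/2 + (3/2)*49) = -28 + (5/2 + 147/2) = -28 + 76 = 48)
1/(J(56, 96) + K(36, D)) = 1/((56 + 96)² + 48) = 1/(152² + 48) = 1/(23104 + 48) = 1/23152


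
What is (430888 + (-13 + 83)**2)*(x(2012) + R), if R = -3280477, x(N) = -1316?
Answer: -1430166007884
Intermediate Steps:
(430888 + (-13 + 83)**2)*(x(2012) + R) = (430888 + (-13 + 83)**2)*(-1316 - 3280477) = (430888 + 70**2)*(-3281793) = (430888 + 4900)*(-3281793) = 435788*(-3281793) = -1430166007884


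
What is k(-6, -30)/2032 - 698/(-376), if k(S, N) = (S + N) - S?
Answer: 87941/47752 ≈ 1.8416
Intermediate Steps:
k(S, N) = N (k(S, N) = (N + S) - S = N)
k(-6, -30)/2032 - 698/(-376) = -30/2032 - 698/(-376) = -30*1/2032 - 698*(-1/376) = -15/1016 + 349/188 = 87941/47752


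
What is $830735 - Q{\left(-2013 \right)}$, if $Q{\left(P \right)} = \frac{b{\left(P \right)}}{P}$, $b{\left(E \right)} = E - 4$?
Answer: $\frac{1672267538}{2013} \approx 8.3073 \cdot 10^{5}$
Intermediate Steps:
$b{\left(E \right)} = -4 + E$ ($b{\left(E \right)} = E - 4 = -4 + E$)
$Q{\left(P \right)} = \frac{-4 + P}{P}$
$830735 - Q{\left(-2013 \right)} = 830735 - \frac{-4 - 2013}{-2013} = 830735 - \left(- \frac{1}{2013}\right) \left(-2017\right) = 830735 - \frac{2017}{2013} = \frac{1672267538}{2013}$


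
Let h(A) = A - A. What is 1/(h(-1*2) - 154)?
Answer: -1/154 ≈ -0.0064935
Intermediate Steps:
h(A) = 0
1/(h(-1*2) - 154) = 1/(0 - 154) = 1/(-154) = -1/154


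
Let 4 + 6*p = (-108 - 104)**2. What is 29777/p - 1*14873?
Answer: -111368993/7490 ≈ -14869.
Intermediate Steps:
p = 7490 (p = -2/3 + (-108 - 104)**2/6 = -2/3 + (1/6)*(-212)**2 = -2/3 + (1/6)*44944 = -2/3 + 22472/3 = 7490)
29777/p - 1*14873 = 29777/7490 - 1*14873 = 29777*(1/7490) - 14873 = 29777/7490 - 14873 = -111368993/7490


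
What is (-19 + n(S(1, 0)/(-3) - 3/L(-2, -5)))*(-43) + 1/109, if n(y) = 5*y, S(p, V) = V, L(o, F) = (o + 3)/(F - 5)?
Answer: -613996/109 ≈ -5633.0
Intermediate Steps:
L(o, F) = (3 + o)/(-5 + F)
(-19 + n(S(1, 0)/(-3) - 3/L(-2, -5)))*(-43) + 1/109 = (-19 + 5*(0/(-3) - 3*(-5 - 5)/(3 - 2)))*(-43) + 1/109 = (-19 + 5*(0*(-⅓) - 3/(1/(-10))))*(-43) + 1/109 = (-19 + 5*(0 - 3/((-⅒*1))))*(-43) + 1/109 = (-19 + 5*(0 - 3/(-⅒)))*(-43) + 1/109 = (-19 + 5*(0 - 3*(-10)))*(-43) + 1/109 = (-19 + 5*(0 + 30))*(-43) + 1/109 = (-19 + 5*30)*(-43) + 1/109 = (-19 + 150)*(-43) + 1/109 = 131*(-43) + 1/109 = -5633 + 1/109 = -613996/109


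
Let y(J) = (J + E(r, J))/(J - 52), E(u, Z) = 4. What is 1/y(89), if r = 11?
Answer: 37/93 ≈ 0.39785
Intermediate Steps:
y(J) = (4 + J)/(-52 + J) (y(J) = (J + 4)/(J - 52) = (4 + J)/(-52 + J))
1/y(89) = 1/((4 + 89)/(-52 + 89)) = 1/(93/37) = 37/93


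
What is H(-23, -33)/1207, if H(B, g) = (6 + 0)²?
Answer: 36/1207 ≈ 0.029826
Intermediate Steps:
H(B, g) = 36 (H(B, g) = 6² = 36)
H(-23, -33)/1207 = 36/1207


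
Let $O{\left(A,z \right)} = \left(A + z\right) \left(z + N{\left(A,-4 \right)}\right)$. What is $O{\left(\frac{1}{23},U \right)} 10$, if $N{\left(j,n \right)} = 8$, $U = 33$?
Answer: $\frac{311600}{23} \approx 13548.0$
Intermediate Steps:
$O{\left(A,z \right)} = \left(8 + z\right) \left(A + z\right)$ ($O{\left(A,z \right)} = \left(A + z\right) \left(z + 8\right) = \left(A + z\right) \left(8 + z\right) = \left(8 + z\right) \left(A + z\right)$)
$O{\left(\frac{1}{23},U \right)} 10 = \left(33^{2} + \frac{8}{23} + 8 \cdot 33 + \frac{1}{23} \cdot 33\right) 10 = \left(1089 + 8 \cdot \frac{1}{23} + 264 + \frac{1}{23} \cdot 33\right) 10 = \left(1089 + \frac{8}{23} + 264 + \frac{33}{23}\right) 10 = \frac{31160}{23} \cdot 10 = \frac{311600}{23}$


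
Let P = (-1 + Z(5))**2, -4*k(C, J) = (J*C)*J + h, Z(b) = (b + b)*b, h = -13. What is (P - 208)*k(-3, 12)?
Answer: 975885/4 ≈ 2.4397e+5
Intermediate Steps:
Z(b) = 2*b**2 (Z(b) = (2*b)*b = 2*b**2)
k(C, J) = 13/4 - C*J**2/4 (k(C, J) = -((J*C)*J - 13)/4 = -((C*J)*J - 13)/4 = -(C*J**2 - 13)/4 = -(-13 + C*J**2)/4 = 13/4 - C*J**2/4)
P = 2401 (P = (-1 + 2*5**2)**2 = (-1 + 2*25)**2 = (-1 + 50)**2 = 49**2 = 2401)
(P - 208)*k(-3, 12) = (2401 - 208)*(13/4 - 1/4*(-3)*12**2) = 2193*(13/4 - 1/4*(-3)*144) = 2193*(13/4 + 108) = 2193*(445/4) = 975885/4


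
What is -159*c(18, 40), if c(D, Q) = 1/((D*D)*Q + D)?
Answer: -53/4326 ≈ -0.012251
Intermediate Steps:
c(D, Q) = 1/(D + Q*D²) (c(D, Q) = 1/(D²*Q + D) = 1/(Q*D² + D) = 1/(D + Q*D²))
-159*c(18, 40) = -159/(18*(1 + 18*40)) = -53/(6*(1 + 720)) = -53/(6*721) = -159*1/12978 = -53/4326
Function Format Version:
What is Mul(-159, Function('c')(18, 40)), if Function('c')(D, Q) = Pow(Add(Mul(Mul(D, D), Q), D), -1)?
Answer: Rational(-53, 4326) ≈ -0.012251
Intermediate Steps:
Function('c')(D, Q) = Pow(Add(D, Mul(Q, Pow(D, 2))), -1) (Function('c')(D, Q) = Pow(Add(Mul(Pow(D, 2), Q), D), -1) = Pow(Add(Mul(Q, Pow(D, 2)), D), -1) = Pow(Add(D, Mul(Q, Pow(D, 2))), -1))
Mul(-159, Function('c')(18, 40)) = Mul(-159, Mul(Pow(18, -1), Pow(Add(1, Mul(18, 40)), -1))) = Mul(-159, Mul(Rational(1, 18), Pow(Add(1, 720), -1))) = Mul(-159, Mul(Rational(1, 18), Pow(721, -1))) = Mul(-159, Mul(Rational(1, 18), Rational(1, 721))) = Mul(-159, Rational(1, 12978)) = Rational(-53, 4326)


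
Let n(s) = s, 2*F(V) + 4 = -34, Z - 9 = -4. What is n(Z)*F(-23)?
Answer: -95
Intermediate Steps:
Z = 5 (Z = 9 - 4 = 5)
F(V) = -19 (F(V) = -2 + (½)*(-34) = -2 - 17 = -19)
n(Z)*F(-23) = 5*(-19) = -95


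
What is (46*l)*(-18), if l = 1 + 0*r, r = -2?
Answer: -828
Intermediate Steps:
l = 1 (l = 1 + 0*(-2) = 1 + 0 = 1)
(46*l)*(-18) = (46*1)*(-18) = 46*(-18) = -828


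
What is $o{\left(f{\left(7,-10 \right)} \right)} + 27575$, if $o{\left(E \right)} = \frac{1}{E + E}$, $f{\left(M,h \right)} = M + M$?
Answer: $\frac{772101}{28} \approx 27575.0$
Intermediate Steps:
$f{\left(M,h \right)} = 2 M$
$o{\left(E \right)} = \frac{1}{2 E}$
$o{\left(f{\left(7,-10 \right)} \right)} + 27575 = \frac{1}{2 \cdot 2 \cdot 7} + 27575 = \frac{1}{2 \cdot 14} + 27575 = \frac{1}{2} \cdot \frac{1}{14} + 27575 = \frac{1}{28} + 27575 = \frac{772101}{28}$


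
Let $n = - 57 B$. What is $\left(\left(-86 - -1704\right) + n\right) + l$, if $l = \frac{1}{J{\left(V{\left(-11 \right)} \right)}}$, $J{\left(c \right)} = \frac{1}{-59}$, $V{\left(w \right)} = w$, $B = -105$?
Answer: $7544$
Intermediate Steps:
$J{\left(c \right)} = - \frac{1}{59}$
$l = -59$ ($l = \frac{1}{- \frac{1}{59}} = -59$)
$n = 5985$ ($n = \left(-57\right) \left(-105\right) = 5985$)
$\left(\left(-86 - -1704\right) + n\right) + l = \left(\left(-86 - -1704\right) + 5985\right) - 59 = \left(\left(-86 + 1704\right) + 5985\right) - 59 = \left(1618 + 5985\right) - 59 = 7603 - 59 = 7544$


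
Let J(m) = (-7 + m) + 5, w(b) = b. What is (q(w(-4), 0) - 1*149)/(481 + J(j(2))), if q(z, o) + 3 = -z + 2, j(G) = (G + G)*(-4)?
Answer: -146/463 ≈ -0.31533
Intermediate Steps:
j(G) = -8*G (j(G) = (2*G)*(-4) = -8*G)
q(z, o) = -1 - z (q(z, o) = -3 + (-z + 2) = -3 + (2 - z) = -1 - z)
J(m) = -2 + m
(q(w(-4), 0) - 1*149)/(481 + J(j(2))) = ((-1 - 1*(-4)) - 1*149)/(481 + (-2 - 8*2)) = ((-1 + 4) - 149)/(481 + (-2 - 16)) = (3 - 149)/(481 - 18) = -146/463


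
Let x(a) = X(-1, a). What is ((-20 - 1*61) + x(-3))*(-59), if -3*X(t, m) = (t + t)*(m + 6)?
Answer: 4661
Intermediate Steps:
X(t, m) = -2*t*(6 + m)/3 (X(t, m) = -(t + t)*(m + 6)/3 = -2*t*(6 + m)/3)
x(a) = 4 + 2*a/3 (x(a) = -⅔*(-1)*(6 + a) = 4 + 2*a/3)
((-20 - 1*61) + x(-3))*(-59) = ((-20 - 1*61) + (4 + (⅔)*(-3)))*(-59) = ((-20 - 61) + (4 - 2))*(-59) = (-81 + 2)*(-59) = -79*(-59) = 4661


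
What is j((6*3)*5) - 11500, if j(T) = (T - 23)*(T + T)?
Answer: 560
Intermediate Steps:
j(T) = 2*T*(-23 + T) (j(T) = (-23 + T)*(2*T) = 2*T*(-23 + T))
j((6*3)*5) - 11500 = 2*((6*3)*5)*(-23 + (6*3)*5) - 11500 = 2*(18*5)*(-23 + 18*5) - 11500 = 2*90*(-23 + 90) - 11500 = 2*90*67 - 11500 = 12060 - 11500 = 560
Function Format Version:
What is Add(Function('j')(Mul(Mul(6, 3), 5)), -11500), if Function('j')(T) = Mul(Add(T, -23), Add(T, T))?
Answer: 560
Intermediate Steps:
Function('j')(T) = Mul(2, T, Add(-23, T)) (Function('j')(T) = Mul(Add(-23, T), Mul(2, T)) = Mul(2, T, Add(-23, T)))
Add(Function('j')(Mul(Mul(6, 3), 5)), -11500) = Add(Mul(2, Mul(Mul(6, 3), 5), Add(-23, Mul(Mul(6, 3), 5))), -11500) = Add(Mul(2, Mul(18, 5), Add(-23, Mul(18, 5))), -11500) = Add(Mul(2, 90, Add(-23, 90)), -11500) = Add(Mul(2, 90, 67), -11500) = Add(12060, -11500) = 560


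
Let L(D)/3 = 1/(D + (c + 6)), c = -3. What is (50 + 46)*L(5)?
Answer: 36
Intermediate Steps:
L(D) = 3/(3 + D) (L(D) = 3/(D + (-3 + 6)) = 3/(D + 3) = 3/(3 + D))
(50 + 46)*L(5) = (50 + 46)*(3/(3 + 5)) = 96*(3/8) = 36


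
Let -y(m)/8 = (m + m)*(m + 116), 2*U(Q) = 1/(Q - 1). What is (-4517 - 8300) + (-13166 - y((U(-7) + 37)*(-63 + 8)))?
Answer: 995830017/16 ≈ 6.2239e+7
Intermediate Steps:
U(Q) = 1/(2*(-1 + Q)) (U(Q) = 1/(2*(Q - 1)) = 1/(2*(-1 + Q)))
y(m) = -16*m*(116 + m) (y(m) = -8*(m + m)*(m + 116) = -8*2*m*(116 + m) = -16*m*(116 + m))
(-4517 - 8300) + (-13166 - y((U(-7) + 37)*(-63 + 8))) = (-4517 - 8300) + (-13166 - (-16)*(1/(2*(-1 - 7)) + 37)*(-63 + 8)*(116 + (1/(2*(-1 - 7)) + 37)*(-63 + 8))) = -12817 + (-13166 - (-16)*((1/2)/(-8) + 37)*(-55)*(116 + ((1/2)/(-8) + 37)*(-55))) = -12817 + (-13166 - (-16)*((1/2)*(-1/8) + 37)*(-55)*(116 + ((1/2)*(-1/8) + 37)*(-55))) = -12817 + (-13166 - (-16)*(-1/16 + 37)*(-55)*(116 + (-1/16 + 37)*(-55))) = -12817 + (-13166 - (-16)*(591/16)*(-55)*(116 + (591/16)*(-55))) = -12817 + (-13166 - (-16)*(-32505)*(116 - 32505/16)/16) = -12817 + (-13166 - (-16)*(-32505)*(-30649)/(16*16)) = -12817 + (-13166 - 1*(-996245745/16)) = -12817 + (-13166 + 996245745/16) = -12817 + 996035089/16 = 995830017/16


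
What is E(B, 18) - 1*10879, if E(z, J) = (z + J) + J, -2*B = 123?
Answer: -21809/2 ≈ -10905.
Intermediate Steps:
B = -123/2 (B = -½*123 = -123/2 ≈ -61.500)
E(z, J) = z + 2*J (E(z, J) = (J + z) + J = z + 2*J)
E(B, 18) - 1*10879 = (-123/2 + 2*18) - 1*10879 = (-123/2 + 36) - 10879 = -51/2 - 10879 = -21809/2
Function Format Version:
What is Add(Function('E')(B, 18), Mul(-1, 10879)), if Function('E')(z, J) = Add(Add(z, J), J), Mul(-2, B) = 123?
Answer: Rational(-21809, 2) ≈ -10905.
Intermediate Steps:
B = Rational(-123, 2) (B = Mul(Rational(-1, 2), 123) = Rational(-123, 2) ≈ -61.500)
Function('E')(z, J) = Add(z, Mul(2, J)) (Function('E')(z, J) = Add(Add(J, z), J) = Add(z, Mul(2, J)))
Add(Function('E')(B, 18), Mul(-1, 10879)) = Add(Add(Rational(-123, 2), Mul(2, 18)), Mul(-1, 10879)) = Add(Add(Rational(-123, 2), 36), -10879) = Add(Rational(-51, 2), -10879) = Rational(-21809, 2)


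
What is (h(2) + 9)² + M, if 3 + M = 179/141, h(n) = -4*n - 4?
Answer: 1025/141 ≈ 7.2695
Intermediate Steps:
h(n) = -4 - 4*n
M = -244/141 (M = -3 + 179/141 = -244/141 ≈ -1.7305)
(h(2) + 9)² + M = ((-4 - 4*2) + 9)² - 244/141 = ((-4 - 8) + 9)² - 244/141 = (-12 + 9)² - 244/141 = (-3)² - 244/141 = 9 - 244/141 = 1025/141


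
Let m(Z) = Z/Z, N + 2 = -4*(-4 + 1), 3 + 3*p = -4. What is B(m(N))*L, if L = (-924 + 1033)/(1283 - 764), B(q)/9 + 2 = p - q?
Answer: -1744/173 ≈ -10.081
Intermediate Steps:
p = -7/3 (p = -1 + (⅓)*(-4) = -1 - 4/3 = -7/3 ≈ -2.3333)
N = 10 (N = -2 - 4*(-4 + 1) = -2 - 4*(-3) = -2 + 12 = 10)
m(Z) = 1
B(q) = -39 - 9*q (B(q) = -18 + 9*(-7/3 - q) = -18 + (-21 - 9*q) = -39 - 9*q)
L = 109/519 ≈ 0.21002
B(m(N))*L = (-39 - 9*1)*(109/519) = (-39 - 9)*(109/519) = -48*109/519 = -1744/173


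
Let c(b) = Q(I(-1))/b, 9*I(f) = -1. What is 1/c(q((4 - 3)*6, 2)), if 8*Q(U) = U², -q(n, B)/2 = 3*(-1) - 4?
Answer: 9072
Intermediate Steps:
I(f) = -⅑ (I(f) = (⅑)*(-1) = -⅑)
q(n, B) = 14 (q(n, B) = -2*(3*(-1) - 4) = -2*(-3 - 4) = -2*(-7) = 14)
Q(U) = U²/8
c(b) = 1/(648*b) (c(b) = ((-⅑)²/8)/b = ((⅛)*(1/81))/b = 1/(648*b))
1/c(q((4 - 3)*6, 2)) = 1/((1/648)/14) = 1/((1/648)*(1/14)) = 1/(1/9072) = 9072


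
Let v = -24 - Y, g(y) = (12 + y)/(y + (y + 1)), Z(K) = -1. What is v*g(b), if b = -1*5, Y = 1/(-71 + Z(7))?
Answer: 12089/648 ≈ 18.656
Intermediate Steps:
Y = -1/72 (Y = 1/(-71 - 1) = 1/(-72) = -1/72 ≈ -0.013889)
b = -5
g(y) = (12 + y)/(1 + 2*y) (g(y) = (12 + y)/(y + (1 + y)) = (12 + y)/(1 + 2*y))
v = -1727/72 (v = -24 - 1*(-1/72) = -24 + 1/72 = -1727/72 ≈ -23.986)
v*g(b) = -1727*(12 - 5)/(72*(1 + 2*(-5))) = -1727*7/(72*(1 - 10)) = -1727*7/(72*(-9)) = -(-1727)*7/648 = -1727/72*(-7/9) = 12089/648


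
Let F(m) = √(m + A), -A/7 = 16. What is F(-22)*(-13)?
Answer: -13*I*√134 ≈ -150.49*I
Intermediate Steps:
A = -112 (A = -7*16 = -112)
F(m) = √(-112 + m) (F(m) = √(m - 112) = √(-112 + m))
F(-22)*(-13) = √(-112 - 22)*(-13) = √(-134)*(-13) = (I*√134)*(-13) = -13*I*√134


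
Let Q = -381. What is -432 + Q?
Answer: -813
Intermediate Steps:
-432 + Q = -432 - 381 = -813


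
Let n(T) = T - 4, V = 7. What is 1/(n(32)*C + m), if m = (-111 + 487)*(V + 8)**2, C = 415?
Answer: 1/96220 ≈ 1.0393e-5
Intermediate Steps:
n(T) = -4 + T
m = 84600 (m = (-111 + 487)*(7 + 8)**2 = 376*15**2 = 376*225 = 84600)
1/(n(32)*C + m) = 1/((-4 + 32)*415 + 84600) = 1/(28*415 + 84600) = 1/(11620 + 84600) = 1/96220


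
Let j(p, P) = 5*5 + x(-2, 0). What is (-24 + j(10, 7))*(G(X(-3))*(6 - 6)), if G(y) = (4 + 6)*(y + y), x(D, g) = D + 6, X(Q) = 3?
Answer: 0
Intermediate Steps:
x(D, g) = 6 + D
G(y) = 20*y (G(y) = 10*(2*y) = 20*y)
j(p, P) = 29 (j(p, P) = 5*5 + (6 - 2) = 25 + 4 = 29)
(-24 + j(10, 7))*(G(X(-3))*(6 - 6)) = (-24 + 29)*((20*3)*(6 - 6)) = 5*(60*0) = 5*0 = 0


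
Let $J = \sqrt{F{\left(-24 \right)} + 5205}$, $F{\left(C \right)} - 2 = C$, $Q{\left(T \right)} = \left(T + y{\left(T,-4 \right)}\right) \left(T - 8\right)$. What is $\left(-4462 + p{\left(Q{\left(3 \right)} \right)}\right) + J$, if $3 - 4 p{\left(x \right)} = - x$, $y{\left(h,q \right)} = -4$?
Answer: $-4460 + \sqrt{5183} \approx -4388.0$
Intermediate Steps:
$Q{\left(T \right)} = \left(-8 + T\right) \left(-4 + T\right)$ ($Q{\left(T \right)} = \left(T - 4\right) \left(T - 8\right) = \left(-4 + T\right) \left(-8 + T\right) = \left(-8 + T\right) \left(-4 + T\right)$)
$F{\left(C \right)} = 2 + C$
$p{\left(x \right)} = \frac{3}{4} + \frac{x}{4}$ ($p{\left(x \right)} = \frac{3}{4} - \frac{\left(-1\right) x}{4} = \frac{3}{4} + \frac{x}{4}$)
$J = \sqrt{5183}$ ($J = \sqrt{\left(2 - 24\right) + 5205} = \sqrt{-22 + 5205} = \sqrt{5183} \approx 71.993$)
$\left(-4462 + p{\left(Q{\left(3 \right)} \right)}\right) + J = \left(-4462 + \left(\frac{3}{4} + \frac{32 + 3^{2} - 36}{4}\right)\right) + \sqrt{5183} = \left(-4462 + \left(\frac{3}{4} + \frac{32 + 9 - 36}{4}\right)\right) + \sqrt{5183} = \left(-4462 + \left(\frac{3}{4} + \frac{1}{4} \cdot 5\right)\right) + \sqrt{5183} = \left(-4462 + \left(\frac{3}{4} + \frac{5}{4}\right)\right) + \sqrt{5183} = \left(-4462 + 2\right) + \sqrt{5183} = -4460 + \sqrt{5183}$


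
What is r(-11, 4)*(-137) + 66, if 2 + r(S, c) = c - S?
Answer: -1715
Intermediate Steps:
r(S, c) = -2 + c - S (r(S, c) = -2 + (c - S) = -2 + c - S)
r(-11, 4)*(-137) + 66 = (-2 + 4 - 1*(-11))*(-137) + 66 = (-2 + 4 + 11)*(-137) + 66 = 13*(-137) + 66 = -1781 + 66 = -1715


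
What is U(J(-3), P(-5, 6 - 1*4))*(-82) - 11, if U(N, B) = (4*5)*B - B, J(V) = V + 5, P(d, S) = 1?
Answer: -1569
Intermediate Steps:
J(V) = 5 + V
U(N, B) = 19*B (U(N, B) = 20*B - B = 19*B)
U(J(-3), P(-5, 6 - 1*4))*(-82) - 11 = (19*1)*(-82) - 11 = 19*(-82) - 11 = -1558 - 11 = -1569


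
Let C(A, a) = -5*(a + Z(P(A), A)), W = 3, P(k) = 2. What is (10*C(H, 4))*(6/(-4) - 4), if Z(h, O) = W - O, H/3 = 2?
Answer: 275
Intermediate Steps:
H = 6 (H = 3*2 = 6)
Z(h, O) = 3 - O
C(A, a) = -15 - 5*a + 5*A (C(A, a) = -5*(a + (3 - A)) = -5*(3 + a - A) = -15 - 5*a + 5*A)
(10*C(H, 4))*(6/(-4) - 4) = (10*(-15 - 5*4 + 5*6))*(6/(-4) - 4) = (10*(-15 - 20 + 30))*(6*(-¼) - 4) = (10*(-5))*(-3/2 - 4) = -50*(-11/2) = 275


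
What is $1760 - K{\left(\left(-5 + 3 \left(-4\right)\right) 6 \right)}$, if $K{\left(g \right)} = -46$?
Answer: $1806$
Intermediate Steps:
$1760 - K{\left(\left(-5 + 3 \left(-4\right)\right) 6 \right)} = 1760 - -46 = 1760 + 46 = 1806$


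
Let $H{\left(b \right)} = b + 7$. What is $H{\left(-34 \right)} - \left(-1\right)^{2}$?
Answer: $-28$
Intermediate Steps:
$H{\left(b \right)} = 7 + b$
$H{\left(-34 \right)} - \left(-1\right)^{2} = \left(7 - 34\right) - \left(-1\right)^{2} = -27 - 1 = -28$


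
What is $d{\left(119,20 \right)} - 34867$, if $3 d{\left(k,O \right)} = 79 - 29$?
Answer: $- \frac{104551}{3} \approx -34850.0$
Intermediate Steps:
$d{\left(k,O \right)} = \frac{50}{3}$ ($d{\left(k,O \right)} = \frac{79 - 29}{3} = \frac{1}{3} \cdot 50 = \frac{50}{3}$)
$d{\left(119,20 \right)} - 34867 = \frac{50}{3} - 34867 = - \frac{104551}{3}$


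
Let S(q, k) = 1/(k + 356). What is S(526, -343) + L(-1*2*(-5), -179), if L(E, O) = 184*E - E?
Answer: 23791/13 ≈ 1830.1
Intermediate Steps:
S(q, k) = 1/(356 + k)
L(E, O) = 183*E
S(526, -343) + L(-1*2*(-5), -179) = 1/(356 - 343) + 183*(-1*2*(-5)) = 1/13 + 183*(-2*(-5)) = 1/13 + 183*10 = 1/13 + 1830 = 23791/13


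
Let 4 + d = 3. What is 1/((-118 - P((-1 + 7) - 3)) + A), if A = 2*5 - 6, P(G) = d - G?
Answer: -1/110 ≈ -0.0090909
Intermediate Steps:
d = -1 (d = -4 + 3 = -1)
P(G) = -1 - G
A = 4 (A = 10 - 6 = 4)
1/((-118 - P((-1 + 7) - 3)) + A) = 1/((-118 - (-1 - ((-1 + 7) - 3))) + 4) = 1/((-118 - (-1 - (6 - 3))) + 4) = 1/((-118 - (-1 - 1*3)) + 4) = 1/((-118 - (-1 - 3)) + 4) = 1/((-118 - 1*(-4)) + 4) = 1/((-118 + 4) + 4) = 1/(-114 + 4) = 1/(-110) = -1/110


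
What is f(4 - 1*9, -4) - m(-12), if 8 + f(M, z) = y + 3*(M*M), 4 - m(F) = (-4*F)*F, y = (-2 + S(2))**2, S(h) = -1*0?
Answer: -509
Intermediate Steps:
S(h) = 0
y = 4 (y = (-2 + 0)**2 = (-2)**2 = 4)
m(F) = 4 + 4*F**2 (m(F) = 4 - (-4*F)*F = 4 - (-4)*F**2 = 4 + 4*F**2)
f(M, z) = -4 + 3*M**2 (f(M, z) = -8 + (4 + 3*(M*M)) = -8 + (4 + 3*M**2) = -4 + 3*M**2)
f(4 - 1*9, -4) - m(-12) = (-4 + 3*(4 - 1*9)**2) - (4 + 4*(-12)**2) = (-4 + 3*(4 - 9)**2) - (4 + 4*144) = (-4 + 3*(-5)**2) - (4 + 576) = (-4 + 3*25) - 1*580 = (-4 + 75) - 580 = 71 - 580 = -509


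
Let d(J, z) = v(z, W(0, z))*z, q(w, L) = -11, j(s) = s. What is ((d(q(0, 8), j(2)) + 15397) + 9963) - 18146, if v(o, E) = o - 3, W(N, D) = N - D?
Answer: 7212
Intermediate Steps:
v(o, E) = -3 + o
d(J, z) = z*(-3 + z) (d(J, z) = (-3 + z)*z = z*(-3 + z))
((d(q(0, 8), j(2)) + 15397) + 9963) - 18146 = ((2*(-3 + 2) + 15397) + 9963) - 18146 = ((2*(-1) + 15397) + 9963) - 18146 = ((-2 + 15397) + 9963) - 18146 = (15395 + 9963) - 18146 = 25358 - 18146 = 7212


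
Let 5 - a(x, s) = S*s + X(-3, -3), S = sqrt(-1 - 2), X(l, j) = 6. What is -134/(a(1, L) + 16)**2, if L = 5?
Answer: -134/(25*(3 - I*sqrt(3))**2) ≈ -0.22333 - 0.38682*I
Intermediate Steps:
S = I*sqrt(3) (S = sqrt(-3) = I*sqrt(3) ≈ 1.732*I)
a(x, s) = -1 - I*s*sqrt(3) (a(x, s) = 5 - ((I*sqrt(3))*s + 6) = 5 - (I*s*sqrt(3) + 6) = 5 - (6 + I*s*sqrt(3)) = 5 + (-6 - I*s*sqrt(3)) = -1 - I*s*sqrt(3))
-134/(a(1, L) + 16)**2 = -134/((-1 - 1*I*5*sqrt(3)) + 16)**2 = -134/((-1 - 5*I*sqrt(3)) + 16)**2 = -134/(15 - 5*I*sqrt(3))**2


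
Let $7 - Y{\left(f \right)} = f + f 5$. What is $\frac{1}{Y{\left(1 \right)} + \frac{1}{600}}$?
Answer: $\frac{600}{601} \approx 0.99834$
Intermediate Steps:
$Y{\left(f \right)} = 7 - 6 f$ ($Y{\left(f \right)} = 7 - \left(f + f 5\right) = 7 - \left(f + 5 f\right) = 7 - 6 f$)
$\frac{1}{Y{\left(1 \right)} + \frac{1}{600}} = \frac{1}{\left(7 - 6\right) + \frac{1}{600}} = \frac{1}{1 + \frac{1}{600}} = \frac{1}{\frac{601}{600}} = \frac{600}{601}$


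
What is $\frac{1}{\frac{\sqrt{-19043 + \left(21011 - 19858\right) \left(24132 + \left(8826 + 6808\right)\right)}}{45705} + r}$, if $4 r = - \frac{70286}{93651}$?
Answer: $- \frac{305559759874244370}{21601395683296969} - \frac{35631657818196 \sqrt{45831155}}{21601395683296969} \approx -25.312$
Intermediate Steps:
$r = - \frac{35143}{187302}$ ($r = \frac{\left(-70286\right) \frac{1}{93651}}{4} = \frac{1}{4} \left(- \frac{70286}{93651}\right) = - \frac{35143}{187302} \approx -0.18763$)
$\frac{1}{\frac{\sqrt{-19043 + \left(21011 - 19858\right) \left(24132 + \left(8826 + 6808\right)\right)}}{45705} + r} = \frac{1}{\frac{\sqrt{-19043 + \left(21011 - 19858\right) \left(24132 + \left(8826 + 6808\right)\right)}}{45705} - \frac{35143}{187302}} = \frac{1}{\sqrt{-19043 + 1153 \left(24132 + 15634\right)} \frac{1}{45705} - \frac{35143}{187302}} = \frac{1}{\sqrt{-19043 + 1153 \cdot 39766} \cdot \frac{1}{45705} - \frac{35143}{187302}} = \frac{1}{\sqrt{-19043 + 45850198} \cdot \frac{1}{45705} - \frac{35143}{187302}} = \frac{1}{\sqrt{45831155} \cdot \frac{1}{45705} - \frac{35143}{187302}} = \frac{1}{\frac{\sqrt{45831155}}{45705} - \frac{35143}{187302}} = \frac{1}{- \frac{35143}{187302} + \frac{\sqrt{45831155}}{45705}}$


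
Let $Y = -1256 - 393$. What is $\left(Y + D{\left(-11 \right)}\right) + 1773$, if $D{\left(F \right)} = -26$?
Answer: $98$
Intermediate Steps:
$Y = -1649$
$\left(Y + D{\left(-11 \right)}\right) + 1773 = \left(-1649 - 26\right) + 1773 = -1675 + 1773 = 98$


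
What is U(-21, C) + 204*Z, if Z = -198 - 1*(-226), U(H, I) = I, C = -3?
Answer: 5709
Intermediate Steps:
Z = 28 (Z = -198 + 226 = 28)
U(-21, C) + 204*Z = -3 + 204*28 = -3 + 5712 = 5709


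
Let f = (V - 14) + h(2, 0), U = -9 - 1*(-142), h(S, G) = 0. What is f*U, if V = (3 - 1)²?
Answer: -1330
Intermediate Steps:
V = 4 (V = 2² = 4)
U = 133 (U = -9 + 142 = 133)
f = -10 (f = (4 - 14) + 0 = -10 + 0 = -10)
f*U = -10*133 = -1330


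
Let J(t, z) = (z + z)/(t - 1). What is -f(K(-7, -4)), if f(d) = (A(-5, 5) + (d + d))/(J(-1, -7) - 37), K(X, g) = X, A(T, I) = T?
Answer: -19/30 ≈ -0.63333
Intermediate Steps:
J(t, z) = 2*z/(-1 + t) (J(t, z) = (2*z)/(-1 + t) = 2*z/(-1 + t))
f(d) = ⅙ - d/15 (f(d) = (-5 + (d + d))/(2*(-7)/(-1 - 1) - 37) = (-5 + 2*d)/(2*(-7)/(-2) - 37) = (-5 + 2*d)/(2*(-7)*(-½) - 37) = (-5 + 2*d)/(7 - 37) = (-5 + 2*d)/(-30) = (-5 + 2*d)*(-1/30) = ⅙ - d/15)
-f(K(-7, -4)) = -(⅙ - 1/15*(-7)) = -(⅙ + 7/15) = -1*19/30 = -19/30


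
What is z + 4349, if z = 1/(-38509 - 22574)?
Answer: 265649966/61083 ≈ 4349.0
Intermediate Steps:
z = -1/61083 (z = 1/(-61083) = -1/61083 ≈ -1.6371e-5)
z + 4349 = -1/61083 + 4349 = 265649966/61083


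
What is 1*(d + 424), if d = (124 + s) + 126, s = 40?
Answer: 714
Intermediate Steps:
d = 290 (d = (124 + 40) + 126 = 164 + 126 = 290)
1*(d + 424) = 1*(290 + 424) = 1*714 = 714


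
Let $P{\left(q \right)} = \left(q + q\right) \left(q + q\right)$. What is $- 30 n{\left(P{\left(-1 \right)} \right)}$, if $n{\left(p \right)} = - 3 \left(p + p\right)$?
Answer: $720$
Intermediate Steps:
$P{\left(q \right)} = 4 q^{2}$ ($P{\left(q \right)} = 2 q 2 q = 4 q^{2}$)
$n{\left(p \right)} = - 6 p$ ($n{\left(p \right)} = - 3 \cdot 2 p = - 6 p$)
$- 30 n{\left(P{\left(-1 \right)} \right)} = - 30 \left(- 6 \cdot 4 \left(-1\right)^{2}\right) = - 30 \left(- 6 \cdot 4 \cdot 1\right) = - 30 \left(\left(-6\right) 4\right) = \left(-30\right) \left(-24\right) = 720$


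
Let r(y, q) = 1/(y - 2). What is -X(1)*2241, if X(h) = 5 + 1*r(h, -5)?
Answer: -8964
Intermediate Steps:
r(y, q) = 1/(-2 + y)
X(h) = 5 + 1/(-2 + h)
-X(1)*2241 = -(-9 + 5*1)/(-2 + 1)*2241 = -(-9 + 5)/(-1)*2241 = -(-1)*(-4)*2241 = -1*4*2241 = -4*2241 = -8964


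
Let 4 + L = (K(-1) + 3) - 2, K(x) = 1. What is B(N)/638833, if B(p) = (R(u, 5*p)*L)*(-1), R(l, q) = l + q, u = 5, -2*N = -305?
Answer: 1535/638833 ≈ 0.0024028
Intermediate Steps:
N = 305/2 (N = -½*(-305) = 305/2 ≈ 152.50)
L = -2 (L = -4 + ((1 + 3) - 2) = -4 + (4 - 2) = -4 + 2 = -2)
B(p) = 10 + 10*p (B(p) = ((5 + 5*p)*(-2))*(-1) = (-10 - 10*p)*(-1) = 10 + 10*p)
B(N)/638833 = (10 + 10*(305/2))/638833 = (10 + 1525)*(1/638833) = 1535*(1/638833) = 1535/638833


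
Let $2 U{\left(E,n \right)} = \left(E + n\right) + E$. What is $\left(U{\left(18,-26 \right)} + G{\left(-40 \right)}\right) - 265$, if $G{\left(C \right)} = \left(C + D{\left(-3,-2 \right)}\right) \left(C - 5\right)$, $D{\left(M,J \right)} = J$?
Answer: $1630$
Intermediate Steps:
$U{\left(E,n \right)} = E + \frac{n}{2}$ ($U{\left(E,n \right)} = \frac{\left(E + n\right) + E}{2} = \frac{n + 2 E}{2} = E + \frac{n}{2}$)
$G{\left(C \right)} = \left(-5 + C\right) \left(-2 + C\right)$ ($G{\left(C \right)} = \left(C - 2\right) \left(C - 5\right) = \left(-2 + C\right) \left(-5 + C\right) = \left(-5 + C\right) \left(-2 + C\right)$)
$\left(U{\left(18,-26 \right)} + G{\left(-40 \right)}\right) - 265 = \left(\left(18 + \frac{1}{2} \left(-26\right)\right) + \left(10 + \left(-40\right)^{2} - -280\right)\right) - 265 = \left(\left(18 - 13\right) + \left(10 + 1600 + 280\right)\right) - 265 = \left(5 + 1890\right) - 265 = 1895 - 265 = 1630$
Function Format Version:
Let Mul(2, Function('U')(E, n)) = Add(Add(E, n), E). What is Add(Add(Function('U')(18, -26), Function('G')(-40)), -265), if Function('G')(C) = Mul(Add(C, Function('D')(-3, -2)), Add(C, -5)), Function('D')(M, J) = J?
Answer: 1630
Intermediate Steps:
Function('U')(E, n) = Add(E, Mul(Rational(1, 2), n)) (Function('U')(E, n) = Mul(Rational(1, 2), Add(Add(E, n), E)) = Mul(Rational(1, 2), Add(n, Mul(2, E))) = Add(E, Mul(Rational(1, 2), n)))
Function('G')(C) = Mul(Add(-5, C), Add(-2, C)) (Function('G')(C) = Mul(Add(C, -2), Add(C, -5)) = Mul(Add(-2, C), Add(-5, C)) = Mul(Add(-5, C), Add(-2, C)))
Add(Add(Function('U')(18, -26), Function('G')(-40)), -265) = Add(Add(Add(18, Mul(Rational(1, 2), -26)), Add(10, Pow(-40, 2), Mul(-7, -40))), -265) = Add(Add(Add(18, -13), Add(10, 1600, 280)), -265) = Add(Add(5, 1890), -265) = Add(1895, -265) = 1630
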